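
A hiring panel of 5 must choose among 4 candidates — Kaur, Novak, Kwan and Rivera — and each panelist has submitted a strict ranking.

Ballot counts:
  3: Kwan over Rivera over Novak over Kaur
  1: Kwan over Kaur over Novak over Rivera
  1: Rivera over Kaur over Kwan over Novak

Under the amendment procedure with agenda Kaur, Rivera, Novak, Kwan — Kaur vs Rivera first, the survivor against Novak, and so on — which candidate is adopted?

Kwan

Round 1: Kaur vs Rivera — 1–4, Rivera advances.
Round 2: Rivera vs Novak — 4–1, Rivera advances.
Round 3: Rivera vs Kwan — 1–4, Kwan advances.
The agenda winner is Kwan.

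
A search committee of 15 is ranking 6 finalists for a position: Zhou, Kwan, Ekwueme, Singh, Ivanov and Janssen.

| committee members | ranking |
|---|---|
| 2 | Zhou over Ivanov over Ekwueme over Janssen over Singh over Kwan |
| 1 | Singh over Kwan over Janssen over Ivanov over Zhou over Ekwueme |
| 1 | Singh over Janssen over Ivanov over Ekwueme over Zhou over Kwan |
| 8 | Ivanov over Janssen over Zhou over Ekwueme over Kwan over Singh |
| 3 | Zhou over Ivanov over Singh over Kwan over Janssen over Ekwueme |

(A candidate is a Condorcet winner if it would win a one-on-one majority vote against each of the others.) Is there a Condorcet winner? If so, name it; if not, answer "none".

Check each pair by majority over 15 ballots:
Zhou vs Kwan: Zhou, 14–1.
Zhou vs Ekwueme: Zhou, 14–1.
Zhou vs Singh: Zhou, 13–2.
Zhou–Ivanov: Ivanov 10–5.
Zhou–Janssen: Janssen 10–5.
Kwan vs Ekwueme: Ekwueme, 11–4.
Kwan vs Singh: Kwan wins 8–7.
Kwan vs Ivanov: Ivanov, 14–1.
Kwan vs Janssen: Janssen, 11–4.
Ekwueme–Singh: Ekwueme 10–5.
Ekwueme vs Ivanov: Ivanov wins 15–0.
Ekwueme vs Janssen: Janssen wins 13–2.
Singh vs Ivanov: Ivanov wins 13–2.
Singh vs Janssen: Janssen, 10–5.
Ivanov vs Janssen: Ivanov wins 13–2.
Only Ivanov has no losses; Ivanov is the Condorcet winner.

Ivanov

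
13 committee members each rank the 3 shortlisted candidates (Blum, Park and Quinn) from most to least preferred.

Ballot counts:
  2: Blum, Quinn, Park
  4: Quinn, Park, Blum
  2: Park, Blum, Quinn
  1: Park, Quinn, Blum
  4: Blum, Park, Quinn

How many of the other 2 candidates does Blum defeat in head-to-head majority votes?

Blum against each rival (13 committee members):
Blum vs Park: Park wins 7–6.
Blum vs Quinn: Blum is ranked higher on 2+2+4 = 8 ballots, Quinn on 5. Blum wins 8–5.
Blum beats Quinn; loses to Park — 1 pairwise win.

1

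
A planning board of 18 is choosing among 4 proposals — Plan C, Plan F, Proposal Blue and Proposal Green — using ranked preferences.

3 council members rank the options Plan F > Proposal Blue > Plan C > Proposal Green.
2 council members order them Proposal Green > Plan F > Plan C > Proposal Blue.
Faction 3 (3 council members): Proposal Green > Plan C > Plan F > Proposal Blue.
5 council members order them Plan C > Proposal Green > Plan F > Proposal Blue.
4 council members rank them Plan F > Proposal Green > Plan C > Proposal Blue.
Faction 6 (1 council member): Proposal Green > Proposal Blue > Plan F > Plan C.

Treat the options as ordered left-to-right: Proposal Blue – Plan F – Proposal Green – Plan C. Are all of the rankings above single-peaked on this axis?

no

Axis positions: Proposal Blue=1, Plan F=2, Proposal Green=3, Plan C=4.
Faction 1: ranking walks positions 2-1-4-3; Plan C is ranked above Proposal Green even though Proposal Green lies between Plan C and the peak Plan F on the axis — preferences dip and rise again. Not single-peaked.
Faction 2 (peak Proposal Green at position 3): ranking walks positions 3-2-4-1, expanding outward from the peak — single-peaked.
Faction 3 (peak Proposal Green at position 3): ranking walks positions 3-4-2-1, expanding outward from the peak — single-peaked.
Faction 4 (peak Plan C at position 4): ranking walks positions 4-3-2-1, expanding outward from the peak — single-peaked.
Faction 5 (peak Plan F at position 2): ranking walks positions 2-3-4-1, expanding outward from the peak — single-peaked.
Faction 6: ranking walks positions 3-1-2-4; Proposal Blue is ranked above Plan F even though Plan F lies between Proposal Blue and the peak Proposal Green on the axis — preferences dip and rise again. Not single-peaked.
Faction 1 violates single-peakedness, so the profile is not single-peaked on this axis.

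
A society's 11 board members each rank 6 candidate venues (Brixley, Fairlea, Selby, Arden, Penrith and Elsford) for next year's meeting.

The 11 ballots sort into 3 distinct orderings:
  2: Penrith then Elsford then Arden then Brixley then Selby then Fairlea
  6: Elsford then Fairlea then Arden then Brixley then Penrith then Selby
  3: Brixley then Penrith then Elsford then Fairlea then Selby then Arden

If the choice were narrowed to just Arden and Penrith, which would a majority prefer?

Arden

Ballots ranking Arden above Penrith: 6.
Ballots ranking Penrith above Arden: 11 − 6 = 5.
Arden wins the head-to-head 6–5.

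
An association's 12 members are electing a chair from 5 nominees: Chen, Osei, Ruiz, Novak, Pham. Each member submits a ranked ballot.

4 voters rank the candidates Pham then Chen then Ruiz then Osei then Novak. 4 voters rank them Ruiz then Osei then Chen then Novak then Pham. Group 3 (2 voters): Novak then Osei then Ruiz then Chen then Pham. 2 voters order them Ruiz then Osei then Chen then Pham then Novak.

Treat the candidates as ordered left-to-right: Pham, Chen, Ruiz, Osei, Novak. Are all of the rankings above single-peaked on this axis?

yes

Axis positions: Pham=1, Chen=2, Ruiz=3, Osei=4, Novak=5.
Group 1 (peak Pham at position 1): ranking walks positions 1-2-3-4-5, expanding outward from the peak — single-peaked.
Group 2 (peak Ruiz at position 3): ranking walks positions 3-4-2-5-1, expanding outward from the peak — single-peaked.
Group 3 (peak Novak at position 5): ranking walks positions 5-4-3-2-1, expanding outward from the peak — single-peaked.
Group 4 (peak Ruiz at position 3): ranking walks positions 3-4-2-1-5, expanding outward from the peak — single-peaked.
Every ranking is single-peaked on this axis.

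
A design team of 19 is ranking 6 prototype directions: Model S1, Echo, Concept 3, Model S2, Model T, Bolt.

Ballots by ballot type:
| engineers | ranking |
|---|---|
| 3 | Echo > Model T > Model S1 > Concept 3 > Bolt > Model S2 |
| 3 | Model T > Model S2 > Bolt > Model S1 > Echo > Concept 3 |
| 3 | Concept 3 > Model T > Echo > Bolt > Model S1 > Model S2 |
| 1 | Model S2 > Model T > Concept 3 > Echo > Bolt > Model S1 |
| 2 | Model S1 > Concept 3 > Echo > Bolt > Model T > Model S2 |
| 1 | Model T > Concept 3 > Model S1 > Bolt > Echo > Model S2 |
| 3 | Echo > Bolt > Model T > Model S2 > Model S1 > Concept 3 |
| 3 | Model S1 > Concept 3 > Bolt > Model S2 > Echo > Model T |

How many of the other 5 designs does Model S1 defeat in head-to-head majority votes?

2

Model S1 against each rival (19 engineers):
Model S1 vs Echo: Model S1 is ranked higher on 3+2+1+3 = 9 ballots, Echo on 10. Echo wins 10–9.
Model S1 vs Concept 3: Model S1 is ranked higher on 3+3+2+3+3 = 14 ballots, Concept 3 on 5. Model S1 wins 14–5.
Model S1 vs Model S2: Model S1 wins 12–7.
Model S1 vs Model T: Model S1 preferred on 2+3 = 5 ballots; Model T wins 14–5.
Model S1 vs Bolt: Model S1 is ranked higher on 3+2+1+3 = 9 ballots, Bolt on 10. Bolt wins 10–9.
Model S1 beats Concept 3, Model S2; loses to Echo, Model T, Bolt — 2 pairwise wins.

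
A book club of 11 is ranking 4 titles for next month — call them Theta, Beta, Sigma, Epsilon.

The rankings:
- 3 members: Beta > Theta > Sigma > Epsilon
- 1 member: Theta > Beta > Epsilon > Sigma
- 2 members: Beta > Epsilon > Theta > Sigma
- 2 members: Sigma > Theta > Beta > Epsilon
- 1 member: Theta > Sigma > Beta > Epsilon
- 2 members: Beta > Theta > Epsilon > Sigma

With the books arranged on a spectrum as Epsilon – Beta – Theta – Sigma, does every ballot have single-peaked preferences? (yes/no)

yes

Axis positions: Epsilon=1, Beta=2, Theta=3, Sigma=4.
Group 1 (peak Beta at position 2): ranking walks positions 2-3-4-1, expanding outward from the peak — single-peaked.
Group 2 (peak Theta at position 3): ranking walks positions 3-2-1-4, expanding outward from the peak — single-peaked.
Group 3 (peak Beta at position 2): ranking walks positions 2-1-3-4, expanding outward from the peak — single-peaked.
Group 4 (peak Sigma at position 4): ranking walks positions 4-3-2-1, expanding outward from the peak — single-peaked.
Group 5 (peak Theta at position 3): ranking walks positions 3-4-2-1, expanding outward from the peak — single-peaked.
Group 6 (peak Beta at position 2): ranking walks positions 2-3-1-4, expanding outward from the peak — single-peaked.
Every ranking is single-peaked on this axis.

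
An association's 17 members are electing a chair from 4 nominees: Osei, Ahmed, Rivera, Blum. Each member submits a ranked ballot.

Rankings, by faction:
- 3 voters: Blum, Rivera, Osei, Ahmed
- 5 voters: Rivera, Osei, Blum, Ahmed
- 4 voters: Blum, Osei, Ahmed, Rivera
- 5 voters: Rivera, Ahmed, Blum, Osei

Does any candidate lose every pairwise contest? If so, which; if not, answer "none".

Pairwise majorities:
Osei vs Ahmed: Osei wins 12–5.
Osei–Rivera: Rivera 13–4.
Osei vs Blum: 5 to 12, Blum.
Ahmed vs Rivera: Ahmed is ranked higher on 4 ballots, Rivera on 13. Rivera wins 13–4.
Ahmed vs Blum: Blum, 12–5.
Rivera vs Blum: Rivera is ranked higher on 5+5 = 10 ballots, Blum on 7. Rivera wins 10–7.
Ahmed loses to every other candidate — it is the Condorcet loser.

Ahmed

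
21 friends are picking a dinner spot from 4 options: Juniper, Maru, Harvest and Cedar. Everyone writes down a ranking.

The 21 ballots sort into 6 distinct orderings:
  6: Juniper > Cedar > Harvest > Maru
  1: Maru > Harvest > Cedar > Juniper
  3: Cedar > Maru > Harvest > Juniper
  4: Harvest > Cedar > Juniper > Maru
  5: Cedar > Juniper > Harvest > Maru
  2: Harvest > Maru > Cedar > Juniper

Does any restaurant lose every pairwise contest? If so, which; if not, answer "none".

Pairwise majorities:
Juniper vs Maru: 15 to 6, Juniper.
Juniper vs Harvest: Juniper, 11–10.
Juniper vs Cedar: Juniper is ranked higher on 6 ballots, Cedar on 15. Cedar wins 15–6.
Maru–Harvest: Harvest 17–4.
Maru vs Cedar: Cedar wins 18–3.
Harvest–Cedar: Cedar 14–7.
Maru is beaten in every head-to-head and is the Condorcet loser.

Maru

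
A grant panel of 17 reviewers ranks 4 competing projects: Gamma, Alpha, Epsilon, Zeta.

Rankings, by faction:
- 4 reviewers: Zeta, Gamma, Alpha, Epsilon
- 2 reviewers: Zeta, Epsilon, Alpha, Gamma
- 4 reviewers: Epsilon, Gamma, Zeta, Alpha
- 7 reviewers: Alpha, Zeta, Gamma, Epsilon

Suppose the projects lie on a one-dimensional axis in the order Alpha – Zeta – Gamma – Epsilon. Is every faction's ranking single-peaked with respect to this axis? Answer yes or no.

Axis positions: Alpha=1, Zeta=2, Gamma=3, Epsilon=4.
Faction 1 (peak Zeta at position 2): ranking walks positions 2-3-1-4, expanding outward from the peak — single-peaked.
Faction 2: ranking walks positions 2-4-1-3; Epsilon is ranked above Gamma even though Gamma lies between Epsilon and the peak Zeta on the axis — preferences dip and rise again. Not single-peaked.
Faction 3 (peak Epsilon at position 4): ranking walks positions 4-3-2-1, expanding outward from the peak — single-peaked.
Faction 4 (peak Alpha at position 1): ranking walks positions 1-2-3-4, expanding outward from the peak — single-peaked.
Faction 2 violates single-peakedness, so the profile is not single-peaked on this axis.

no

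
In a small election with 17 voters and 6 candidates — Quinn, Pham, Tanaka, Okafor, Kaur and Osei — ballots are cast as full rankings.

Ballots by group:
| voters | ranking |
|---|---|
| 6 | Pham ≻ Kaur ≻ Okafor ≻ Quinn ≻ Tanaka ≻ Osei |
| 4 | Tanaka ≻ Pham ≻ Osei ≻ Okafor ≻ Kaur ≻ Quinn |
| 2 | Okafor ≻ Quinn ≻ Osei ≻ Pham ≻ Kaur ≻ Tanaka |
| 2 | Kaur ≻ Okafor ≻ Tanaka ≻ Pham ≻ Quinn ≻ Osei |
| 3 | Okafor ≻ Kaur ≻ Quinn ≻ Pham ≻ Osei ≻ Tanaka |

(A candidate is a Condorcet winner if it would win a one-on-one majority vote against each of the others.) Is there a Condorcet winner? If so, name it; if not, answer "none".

Pham

Head-to-head results (17 voters):
Quinn vs Pham: Quinn preferred on 2+3 = 5 ballots; Pham wins 12–5.
Quinn vs Tanaka: Quinn preferred on 6+2+3 = 11 ballots; Quinn wins 11–6.
Quinn vs Okafor: 0 for Quinn, 17 for Okafor — Okafor by 17–0.
Quinn vs Kaur: Quinn preferred on 2 ballots; Kaur wins 15–2.
Quinn vs Osei: Quinn is ranked higher on 6+2+2+3 = 13 ballots, Osei on 4. Quinn wins 13–4.
Pham vs Tanaka: 6+2+3 = 11 for Pham, 6 for Tanaka — Pham by 11–6.
Pham vs Okafor: 10 to 7, Pham.
Pham vs Kaur: Pham preferred on 6+4+2 = 12 ballots; Pham wins 12–5.
Pham vs Osei: Pham preferred on 6+4+2+3 = 15 ballots; Pham wins 15–2.
Tanaka vs Okafor: 4 for Tanaka, 13 for Okafor — Okafor by 13–4.
Tanaka vs Kaur: 4 to 13, Kaur.
Tanaka vs Osei: Tanaka is ranked higher on 6+4+2 = 12 ballots, Osei on 5. Tanaka wins 12–5.
Okafor vs Kaur: 4+2+3 = 9 for Okafor, 8 for Kaur — Okafor by 9–8.
Okafor vs Osei: 6+2+2+3 = 13 for Okafor, 4 for Osei — Okafor by 13–4.
Kaur vs Osei: 6+2+3 = 11 for Kaur, 6 for Osei — Kaur by 11–6.
Only Pham has no losses; Pham is the Condorcet winner.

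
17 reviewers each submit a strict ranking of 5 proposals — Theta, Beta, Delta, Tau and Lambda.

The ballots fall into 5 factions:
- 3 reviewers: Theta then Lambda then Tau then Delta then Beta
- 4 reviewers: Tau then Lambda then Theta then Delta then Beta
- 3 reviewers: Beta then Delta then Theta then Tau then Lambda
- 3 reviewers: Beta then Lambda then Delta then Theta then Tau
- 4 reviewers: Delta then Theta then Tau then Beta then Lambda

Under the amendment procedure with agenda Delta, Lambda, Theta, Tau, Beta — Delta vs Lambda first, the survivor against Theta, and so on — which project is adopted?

Theta

Round 1: Delta vs Lambda — 7–10, Lambda advances.
Round 2: Lambda vs Theta — 7–10, Theta advances.
Round 3: Theta vs Tau — 13–4, Theta advances.
Round 4: Theta vs Beta — 11–6, Theta advances.
Theta survives the agenda.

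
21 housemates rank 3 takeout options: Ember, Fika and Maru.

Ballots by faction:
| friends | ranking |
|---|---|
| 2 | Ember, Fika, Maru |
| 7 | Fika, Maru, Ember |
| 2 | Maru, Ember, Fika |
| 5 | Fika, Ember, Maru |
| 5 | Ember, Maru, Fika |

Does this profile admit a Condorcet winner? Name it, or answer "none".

Pairwise majorities:
Ember vs Fika: Fika wins 12–9.
Ember vs Maru: Ember wins 12–9.
Fika vs Maru: Fika wins 14–7.
Fika beats each of Ember, Maru — Fika is the Condorcet winner.

Fika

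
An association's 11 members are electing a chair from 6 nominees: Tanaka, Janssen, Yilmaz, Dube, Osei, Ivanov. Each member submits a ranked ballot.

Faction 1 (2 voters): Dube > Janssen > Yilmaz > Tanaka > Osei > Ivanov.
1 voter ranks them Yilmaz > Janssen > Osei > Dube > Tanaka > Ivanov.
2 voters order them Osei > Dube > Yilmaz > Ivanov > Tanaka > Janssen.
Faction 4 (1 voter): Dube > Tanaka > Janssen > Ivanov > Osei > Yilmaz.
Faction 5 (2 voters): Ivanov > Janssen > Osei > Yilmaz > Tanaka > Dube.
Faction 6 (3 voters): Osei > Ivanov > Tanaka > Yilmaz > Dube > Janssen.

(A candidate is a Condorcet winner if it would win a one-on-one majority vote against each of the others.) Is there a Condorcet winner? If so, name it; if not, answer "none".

Check each pair by majority over 11 ballots:
Tanaka–Janssen: Tanaka 6–5.
Tanaka vs Yilmaz: Yilmaz wins 7–4.
Tanaka vs Dube: Dube, 6–5.
Tanaka vs Osei: Osei wins 8–3.
Tanaka vs Ivanov: Ivanov wins 7–4.
Janssen–Yilmaz: Yilmaz 6–5.
Janssen vs Dube: Dube, 8–3.
Janssen–Osei: Janssen 6–5.
Janssen–Ivanov: Ivanov 7–4.
Yilmaz vs Dube: Yilmaz wins 6–5.
Yilmaz–Osei: Osei 8–3.
Yilmaz vs Ivanov: Ivanov, 6–5.
Dube–Osei: Osei 8–3.
Dube vs Ivanov: Dube, 6–5.
Osei vs Ivanov: Osei wins 8–3.
No candidate is unbeaten: Tanaka loses to Yilmaz; Janssen loses to Tanaka; Yilmaz loses to Osei; Dube loses to Yilmaz; Osei loses to Janssen; Ivanov loses to Dube. In particular Tanaka > Janssen > Osei > Tanaka is a majority cycle — no Condorcet winner exists.

none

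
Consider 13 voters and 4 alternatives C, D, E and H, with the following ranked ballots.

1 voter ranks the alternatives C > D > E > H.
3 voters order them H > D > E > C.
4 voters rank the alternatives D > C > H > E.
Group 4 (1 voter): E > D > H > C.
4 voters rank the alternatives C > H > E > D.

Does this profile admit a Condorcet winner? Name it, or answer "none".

Pairwise majorities:
C vs D: C preferred on 1+4 = 5 ballots; D wins 8–5.
C vs E: C is ranked higher on 1+4+4 = 9 ballots, E on 4. C wins 9–4.
C vs H: C preferred on 1+4+4 = 9 ballots; C wins 9–4.
D vs E: 1+3+4 = 8 for D, 5 for E — D by 8–5.
D vs H: D is ranked higher on 1+4+1 = 6 ballots, H on 7. H wins 7–6.
E vs H: 2 to 11, H.
Every alternative loses at least once (C loses to D; D loses to H; E loses to C; H loses to C). The majority relation contains the cycle C > H > D > C, so there is no Condorcet winner.

none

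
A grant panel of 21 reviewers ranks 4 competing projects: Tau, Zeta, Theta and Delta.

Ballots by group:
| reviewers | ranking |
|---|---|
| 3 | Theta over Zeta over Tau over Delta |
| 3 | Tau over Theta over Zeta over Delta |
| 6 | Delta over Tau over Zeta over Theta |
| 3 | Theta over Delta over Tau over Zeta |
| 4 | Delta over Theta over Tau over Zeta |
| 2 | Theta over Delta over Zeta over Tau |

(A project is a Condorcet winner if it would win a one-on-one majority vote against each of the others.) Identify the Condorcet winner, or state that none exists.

Check each pair by majority over 21 ballots:
Tau vs Zeta: Tau wins 16–5.
Tau vs Theta: Theta wins 12–9.
Tau–Delta: Delta 15–6.
Zeta vs Theta: Theta, 15–6.
Zeta vs Delta: Delta wins 15–6.
Theta vs Delta: Theta, 11–10.
Theta wins every pairwise contest, so Theta is the Condorcet winner.

Theta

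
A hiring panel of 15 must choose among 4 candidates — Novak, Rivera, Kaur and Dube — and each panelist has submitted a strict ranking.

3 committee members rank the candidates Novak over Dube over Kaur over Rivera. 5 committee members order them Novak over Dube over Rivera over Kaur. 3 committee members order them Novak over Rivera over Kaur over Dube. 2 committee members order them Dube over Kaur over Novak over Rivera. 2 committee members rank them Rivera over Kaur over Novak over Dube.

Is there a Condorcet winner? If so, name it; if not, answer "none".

Novak

Head-to-head results (15 committee members):
Novak vs Rivera: Novak is ranked higher on 3+5+3+2 = 13 ballots, Rivera on 2. Novak wins 13–2.
Novak vs Kaur: Novak is ranked higher on 3+5+3 = 11 ballots, Kaur on 4. Novak wins 11–4.
Novak vs Dube: Novak preferred on 3+5+3+2 = 13 ballots; Novak wins 13–2.
Rivera vs Kaur: Rivera is ranked higher on 5+3+2 = 10 ballots, Kaur on 5. Rivera wins 10–5.
Rivera vs Dube: Rivera is ranked higher on 3+2 = 5 ballots, Dube on 10. Dube wins 10–5.
Kaur vs Dube: Kaur is ranked higher on 3+2 = 5 ballots, Dube on 10. Dube wins 10–5.
Novak defeats every rival head-to-head and is the Condorcet winner.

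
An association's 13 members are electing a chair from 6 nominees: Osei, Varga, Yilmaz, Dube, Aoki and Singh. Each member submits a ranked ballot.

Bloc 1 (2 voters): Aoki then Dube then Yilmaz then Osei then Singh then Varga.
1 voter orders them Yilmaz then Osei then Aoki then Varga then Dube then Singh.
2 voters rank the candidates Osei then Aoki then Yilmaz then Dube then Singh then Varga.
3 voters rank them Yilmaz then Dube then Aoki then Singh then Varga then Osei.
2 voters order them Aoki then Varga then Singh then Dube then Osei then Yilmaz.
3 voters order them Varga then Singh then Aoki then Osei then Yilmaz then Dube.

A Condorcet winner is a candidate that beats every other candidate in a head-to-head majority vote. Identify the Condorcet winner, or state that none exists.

Aoki

Head-to-head results (13 voters):
Osei vs Varga: Osei preferred on 2+1+2 = 5 ballots; Varga wins 8–5.
Osei vs Yilmaz: 7 to 6, Osei.
Osei vs Dube: Osei is ranked higher on 1+2+3 = 6 ballots, Dube on 7. Dube wins 7–6.
Osei vs Aoki: 3 to 10, Aoki.
Osei vs Singh: 5 to 8, Singh.
Varga vs Yilmaz: Varga is ranked higher on 2+3 = 5 ballots, Yilmaz on 8. Yilmaz wins 8–5.
Varga vs Dube: Varga is ranked higher on 1+2+3 = 6 ballots, Dube on 7. Dube wins 7–6.
Varga vs Aoki: Varga preferred on 3 ballots; Aoki wins 10–3.
Varga vs Singh: 6 to 7, Singh.
Yilmaz vs Dube: 9 to 4, Yilmaz.
Yilmaz vs Aoki: Yilmaz is ranked higher on 1+3 = 4 ballots, Aoki on 9. Aoki wins 9–4.
Yilmaz vs Singh: Yilmaz is ranked higher on 2+1+2+3 = 8 ballots, Singh on 5. Yilmaz wins 8–5.
Dube vs Aoki: 3 for Dube, 10 for Aoki — Aoki by 10–3.
Dube vs Singh: 2+1+2+3 = 8 for Dube, 5 for Singh — Dube by 8–5.
Aoki vs Singh: 10 to 3, Aoki.
Aoki beats each of Osei, Varga, Yilmaz, Dube, Singh — Aoki is the Condorcet winner.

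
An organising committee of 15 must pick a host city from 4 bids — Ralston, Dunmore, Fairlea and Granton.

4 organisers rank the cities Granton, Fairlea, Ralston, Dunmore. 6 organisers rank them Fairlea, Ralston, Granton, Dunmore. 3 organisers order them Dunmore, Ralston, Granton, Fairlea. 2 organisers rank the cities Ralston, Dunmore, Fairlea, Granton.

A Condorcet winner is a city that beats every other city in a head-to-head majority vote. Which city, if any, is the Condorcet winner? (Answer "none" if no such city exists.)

Fairlea

Check each pair by majority over 15 ballots:
Ralston vs Dunmore: Ralston wins 12–3.
Ralston vs Fairlea: Fairlea wins 10–5.
Ralston–Granton: Ralston 11–4.
Dunmore vs Fairlea: Fairlea, 10–5.
Dunmore–Granton: Granton 10–5.
Fairlea–Granton: Fairlea 8–7.
Fairlea wins every pairwise contest, so Fairlea is the Condorcet winner.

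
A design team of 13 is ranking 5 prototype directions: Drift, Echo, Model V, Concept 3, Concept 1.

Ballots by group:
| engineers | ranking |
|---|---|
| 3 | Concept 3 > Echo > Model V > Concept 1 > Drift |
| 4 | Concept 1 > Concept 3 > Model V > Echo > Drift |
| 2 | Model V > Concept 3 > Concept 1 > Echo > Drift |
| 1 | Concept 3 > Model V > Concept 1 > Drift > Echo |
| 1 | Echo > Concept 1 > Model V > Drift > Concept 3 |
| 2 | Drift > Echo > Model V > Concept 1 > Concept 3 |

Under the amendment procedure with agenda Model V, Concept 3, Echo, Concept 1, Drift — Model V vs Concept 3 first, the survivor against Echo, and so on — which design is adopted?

Round 1: Model V vs Concept 3 — 5–8, Concept 3 advances.
Round 2: Concept 3 vs Echo — 10–3, Concept 3 advances.
Round 3: Concept 3 vs Concept 1 — 6–7, Concept 1 advances.
Round 4: Concept 1 vs Drift — 11–2, Concept 1 advances.
The agenda winner is Concept 1.

Concept 1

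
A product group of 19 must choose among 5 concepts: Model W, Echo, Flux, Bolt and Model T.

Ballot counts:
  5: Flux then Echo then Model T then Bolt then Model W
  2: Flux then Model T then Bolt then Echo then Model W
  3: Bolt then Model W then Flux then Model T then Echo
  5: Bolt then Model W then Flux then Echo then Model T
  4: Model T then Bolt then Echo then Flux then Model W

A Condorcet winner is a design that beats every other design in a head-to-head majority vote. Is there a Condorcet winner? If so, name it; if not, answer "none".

none

Head-to-head results (19 engineers):
Model W vs Echo: 8 to 11, Echo.
Model W vs Flux: Model W preferred on 3+5 = 8 ballots; Flux wins 11–8.
Model W–Bolt: Bolt 19–0.
Model W vs Model T: Model T wins 11–8.
Echo vs Flux: Flux wins 15–4.
Echo vs Bolt: Bolt wins 14–5.
Echo vs Model T: Echo wins 10–9.
Flux vs Bolt: Bolt, 12–7.
Flux vs Model T: Flux wins 15–4.
Bolt vs Model T: Bolt is ranked higher on 3+5 = 8 ballots, Model T on 11. Model T wins 11–8.
Each design drops at least one matchup (Model W loses to Echo; Echo loses to Flux; Flux loses to Bolt; Bolt loses to Model T; Model T loses to Echo); the cycle Echo → Model T → Bolt → Echo rules out a Condorcet winner.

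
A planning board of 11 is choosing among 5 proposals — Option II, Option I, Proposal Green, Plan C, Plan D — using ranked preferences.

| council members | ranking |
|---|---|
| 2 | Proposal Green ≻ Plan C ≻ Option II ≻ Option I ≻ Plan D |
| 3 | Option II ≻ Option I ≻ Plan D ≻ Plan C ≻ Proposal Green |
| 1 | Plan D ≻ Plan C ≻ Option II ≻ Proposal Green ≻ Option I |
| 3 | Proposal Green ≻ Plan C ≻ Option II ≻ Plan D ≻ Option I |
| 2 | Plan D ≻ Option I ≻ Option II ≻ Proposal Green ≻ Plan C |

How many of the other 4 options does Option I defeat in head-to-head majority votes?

Option I against each rival (11 council members):
Option I–Option II: Option II 9–2.
Option I–Proposal Green: Proposal Green 6–5.
Option I vs Plan C: Plan C, 6–5.
Option I vs Plan D: Option I is ranked higher on 2+3 = 5 ballots, Plan D on 6. Plan D wins 6–5.
Option I beats no one; loses to Option II, Proposal Green, Plan C, Plan D — 0 pairwise wins.

0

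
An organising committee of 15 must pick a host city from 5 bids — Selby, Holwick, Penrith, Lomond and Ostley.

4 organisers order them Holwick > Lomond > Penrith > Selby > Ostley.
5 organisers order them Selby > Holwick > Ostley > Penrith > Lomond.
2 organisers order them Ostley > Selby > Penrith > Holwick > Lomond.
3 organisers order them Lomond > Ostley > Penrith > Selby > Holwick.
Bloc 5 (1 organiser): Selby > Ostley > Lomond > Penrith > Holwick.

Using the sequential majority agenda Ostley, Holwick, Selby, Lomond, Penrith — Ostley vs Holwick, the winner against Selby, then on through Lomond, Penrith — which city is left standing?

Selby

Round 1: Ostley vs Holwick — 6–9, Holwick advances.
Round 2: Holwick vs Selby — 4–11, Selby advances.
Round 3: Selby vs Lomond — 8–7, Selby advances.
Round 4: Selby vs Penrith — 8–7, Selby advances.
Selby survives the agenda.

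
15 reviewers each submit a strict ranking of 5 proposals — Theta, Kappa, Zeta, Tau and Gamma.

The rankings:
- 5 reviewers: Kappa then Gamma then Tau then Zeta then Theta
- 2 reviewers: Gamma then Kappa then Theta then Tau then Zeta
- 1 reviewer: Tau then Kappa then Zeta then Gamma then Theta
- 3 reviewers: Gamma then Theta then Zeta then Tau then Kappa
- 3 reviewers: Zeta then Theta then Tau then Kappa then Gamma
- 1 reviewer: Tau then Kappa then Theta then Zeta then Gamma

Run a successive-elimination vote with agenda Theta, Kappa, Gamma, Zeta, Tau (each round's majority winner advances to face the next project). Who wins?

Tau

Round 1: Theta vs Kappa — 6–9, Kappa advances.
Round 2: Kappa vs Gamma — 10–5, Kappa advances.
Round 3: Kappa vs Zeta — 9–6, Kappa advances.
Round 4: Kappa vs Tau — 7–8, Tau advances.
Tau survives the agenda.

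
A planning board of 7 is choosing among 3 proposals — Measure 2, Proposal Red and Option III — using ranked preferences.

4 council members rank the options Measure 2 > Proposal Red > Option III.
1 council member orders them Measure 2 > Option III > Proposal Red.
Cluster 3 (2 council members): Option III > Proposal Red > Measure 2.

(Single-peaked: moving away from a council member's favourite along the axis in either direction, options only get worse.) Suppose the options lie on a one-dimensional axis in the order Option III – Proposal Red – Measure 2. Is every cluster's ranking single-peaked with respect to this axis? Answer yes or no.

no

Axis positions: Option III=1, Proposal Red=2, Measure 2=3.
Cluster 1 (peak Measure 2 at position 3): ranking walks positions 3-2-1, expanding outward from the peak — single-peaked.
Cluster 2: ranking walks positions 3-1-2; Option III is ranked above Proposal Red even though Proposal Red lies between Option III and the peak Measure 2 on the axis — preferences dip and rise again. Not single-peaked.
Cluster 3 (peak Option III at position 1): ranking walks positions 1-2-3, expanding outward from the peak — single-peaked.
Cluster 2 violates single-peakedness, so the profile is not single-peaked on this axis.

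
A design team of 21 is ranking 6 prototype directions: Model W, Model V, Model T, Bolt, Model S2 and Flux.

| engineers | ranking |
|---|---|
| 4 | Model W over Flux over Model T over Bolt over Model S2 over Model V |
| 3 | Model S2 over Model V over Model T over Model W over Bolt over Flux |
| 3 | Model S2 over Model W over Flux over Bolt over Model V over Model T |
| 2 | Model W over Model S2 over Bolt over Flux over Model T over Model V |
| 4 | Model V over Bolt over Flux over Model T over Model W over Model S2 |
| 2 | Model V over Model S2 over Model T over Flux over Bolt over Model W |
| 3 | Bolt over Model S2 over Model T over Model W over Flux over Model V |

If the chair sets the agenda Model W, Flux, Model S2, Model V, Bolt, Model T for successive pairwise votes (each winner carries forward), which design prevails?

Round 1: Model W vs Flux — 15–6, Model W advances.
Round 2: Model W vs Model S2 — 10–11, Model S2 advances.
Round 3: Model S2 vs Model V — 15–6, Model S2 advances.
Round 4: Model S2 vs Bolt — 10–11, Bolt advances.
Round 5: Bolt vs Model T — 12–9, Bolt advances.
The agenda winner is Bolt.

Bolt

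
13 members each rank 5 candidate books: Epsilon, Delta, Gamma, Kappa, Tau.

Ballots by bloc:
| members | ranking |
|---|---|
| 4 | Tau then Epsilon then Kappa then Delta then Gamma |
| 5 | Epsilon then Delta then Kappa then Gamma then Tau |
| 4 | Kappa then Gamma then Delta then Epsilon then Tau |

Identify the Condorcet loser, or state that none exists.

Pairwise majorities:
Epsilon vs Delta: Epsilon, 9–4.
Epsilon–Gamma: Epsilon 9–4.
Epsilon vs Kappa: Epsilon preferred on 4+5 = 9 ballots; Epsilon wins 9–4.
Epsilon vs Tau: Epsilon preferred on 5+4 = 9 ballots; Epsilon wins 9–4.
Delta vs Gamma: 9 to 4, Delta.
Delta–Kappa: Kappa 8–5.
Delta vs Tau: Delta is ranked higher on 5+4 = 9 ballots, Tau on 4. Delta wins 9–4.
Gamma vs Kappa: Kappa wins 13–0.
Gamma–Tau: Gamma 9–4.
Kappa vs Tau: Kappa, 9–4.
Tau is beaten in every head-to-head and is the Condorcet loser.

Tau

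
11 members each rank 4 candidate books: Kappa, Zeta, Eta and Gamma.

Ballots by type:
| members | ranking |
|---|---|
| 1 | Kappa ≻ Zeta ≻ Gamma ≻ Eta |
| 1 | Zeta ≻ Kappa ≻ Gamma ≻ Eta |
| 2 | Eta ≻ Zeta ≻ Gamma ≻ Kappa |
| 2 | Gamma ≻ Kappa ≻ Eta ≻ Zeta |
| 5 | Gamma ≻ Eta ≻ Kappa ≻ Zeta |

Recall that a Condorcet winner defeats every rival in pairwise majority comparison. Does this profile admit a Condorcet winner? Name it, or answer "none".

Gamma

Pairwise majorities:
Kappa vs Zeta: Kappa wins 8–3.
Kappa vs Eta: Eta wins 7–4.
Kappa vs Gamma: Gamma wins 9–2.
Zeta vs Eta: Eta wins 9–2.
Zeta vs Gamma: Gamma wins 7–4.
Eta–Gamma: Gamma 9–2.
Gamma beats each of Kappa, Zeta, Eta — Gamma is the Condorcet winner.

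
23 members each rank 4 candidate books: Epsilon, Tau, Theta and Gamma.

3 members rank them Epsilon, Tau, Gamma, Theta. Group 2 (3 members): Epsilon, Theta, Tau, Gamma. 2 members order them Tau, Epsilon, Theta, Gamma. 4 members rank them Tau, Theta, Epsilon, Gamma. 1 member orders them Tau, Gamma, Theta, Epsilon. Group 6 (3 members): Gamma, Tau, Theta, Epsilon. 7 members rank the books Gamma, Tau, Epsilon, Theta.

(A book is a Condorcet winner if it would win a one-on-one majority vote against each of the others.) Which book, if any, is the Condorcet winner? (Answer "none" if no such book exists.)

Tau

Pairwise majorities:
Epsilon vs Tau: 3+3 = 6 for Epsilon, 17 for Tau — Tau by 17–6.
Epsilon vs Theta: Epsilon, 15–8.
Epsilon vs Gamma: Epsilon wins 12–11.
Tau vs Theta: Tau is ranked higher on 3+2+4+1+3+7 = 20 ballots, Theta on 3. Tau wins 20–3.
Tau vs Gamma: Tau, 13–10.
Theta vs Gamma: 9 to 14, Gamma.
Tau defeats every rival head-to-head and is the Condorcet winner.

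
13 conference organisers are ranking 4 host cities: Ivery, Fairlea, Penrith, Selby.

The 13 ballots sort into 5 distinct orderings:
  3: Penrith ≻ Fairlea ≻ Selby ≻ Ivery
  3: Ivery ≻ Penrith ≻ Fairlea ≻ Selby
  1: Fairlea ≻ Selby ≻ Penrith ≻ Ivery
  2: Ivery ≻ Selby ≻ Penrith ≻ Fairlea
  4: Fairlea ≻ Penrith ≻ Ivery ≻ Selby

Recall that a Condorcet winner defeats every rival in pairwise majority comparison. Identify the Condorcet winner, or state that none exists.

Head-to-head results (13 organisers):
Ivery–Fairlea: Fairlea 8–5.
Ivery vs Penrith: 3+2 = 5 for Ivery, 8 for Penrith — Penrith by 8–5.
Ivery vs Selby: 9 to 4, Ivery.
Fairlea vs Penrith: Penrith, 8–5.
Fairlea vs Selby: 11 to 2, Fairlea.
Penrith vs Selby: Penrith preferred on 3+3+4 = 10 ballots; Penrith wins 10–3.
Penrith wins every pairwise contest, so Penrith is the Condorcet winner.

Penrith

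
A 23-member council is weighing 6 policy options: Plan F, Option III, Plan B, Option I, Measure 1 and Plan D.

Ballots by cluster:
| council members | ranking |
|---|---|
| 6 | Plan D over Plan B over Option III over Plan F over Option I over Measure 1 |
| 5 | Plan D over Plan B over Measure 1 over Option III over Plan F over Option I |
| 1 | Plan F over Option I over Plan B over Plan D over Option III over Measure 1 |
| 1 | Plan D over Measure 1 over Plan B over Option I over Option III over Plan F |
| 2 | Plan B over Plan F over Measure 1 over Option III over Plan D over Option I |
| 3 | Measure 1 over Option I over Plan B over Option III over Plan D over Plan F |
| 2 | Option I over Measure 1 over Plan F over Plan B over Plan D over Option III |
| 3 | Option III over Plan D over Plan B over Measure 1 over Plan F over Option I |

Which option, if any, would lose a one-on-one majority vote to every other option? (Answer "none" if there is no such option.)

Option I

Pairwise majorities:
Plan F vs Option III: Plan F preferred on 1+2+2 = 5 ballots; Option III wins 18–5.
Plan F vs Plan B: 1+2 = 3 for Plan F, 20 for Plan B — Plan B by 20–3.
Plan F vs Option I: Plan F is ranked higher on 6+5+1+2+3 = 17 ballots, Option I on 6. Plan F wins 17–6.
Plan F vs Measure 1: Measure 1, 14–9.
Plan F vs Plan D: Plan F preferred on 1+2+2 = 5 ballots; Plan D wins 18–5.
Option III vs Plan B: Option III is ranked higher on 3 ballots, Plan B on 20. Plan B wins 20–3.
Option III vs Option I: Option III preferred on 6+5+2+3 = 16 ballots; Option III wins 16–7.
Option III vs Measure 1: Measure 1 wins 13–10.
Option III vs Plan D: Option III preferred on 2+3+3 = 8 ballots; Plan D wins 15–8.
Plan B vs Option I: 6+5+1+2+3 = 17 for Plan B, 6 for Option I — Plan B by 17–6.
Plan B vs Measure 1: Plan B is ranked higher on 6+5+1+2+3 = 17 ballots, Measure 1 on 6. Plan B wins 17–6.
Plan B vs Plan D: Plan B is ranked higher on 1+2+3+2 = 8 ballots, Plan D on 15. Plan D wins 15–8.
Option I vs Measure 1: Option I is ranked higher on 6+1+2 = 9 ballots, Measure 1 on 14. Measure 1 wins 14–9.
Option I–Plan D: Plan D 17–6.
Measure 1 vs Plan D: Plan D wins 16–7.
Only Option I has no wins; Option I is the Condorcet loser.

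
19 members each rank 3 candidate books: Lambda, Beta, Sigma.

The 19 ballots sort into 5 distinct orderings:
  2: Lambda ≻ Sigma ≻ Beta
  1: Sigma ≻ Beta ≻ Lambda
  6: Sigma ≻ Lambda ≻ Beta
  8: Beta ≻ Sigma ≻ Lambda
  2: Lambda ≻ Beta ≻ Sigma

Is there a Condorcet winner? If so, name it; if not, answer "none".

none

Pairwise majorities:
Lambda vs Beta: Lambda is ranked higher on 2+6+2 = 10 ballots, Beta on 9. Lambda wins 10–9.
Lambda vs Sigma: Lambda is ranked higher on 2+2 = 4 ballots, Sigma on 15. Sigma wins 15–4.
Beta vs Sigma: Beta is ranked higher on 8+2 = 10 ballots, Sigma on 9. Beta wins 10–9.
Every book loses at least once (Lambda loses to Sigma; Beta loses to Lambda; Sigma loses to Beta). The majority relation contains the cycle Lambda > Beta > Sigma > Lambda, so there is no Condorcet winner.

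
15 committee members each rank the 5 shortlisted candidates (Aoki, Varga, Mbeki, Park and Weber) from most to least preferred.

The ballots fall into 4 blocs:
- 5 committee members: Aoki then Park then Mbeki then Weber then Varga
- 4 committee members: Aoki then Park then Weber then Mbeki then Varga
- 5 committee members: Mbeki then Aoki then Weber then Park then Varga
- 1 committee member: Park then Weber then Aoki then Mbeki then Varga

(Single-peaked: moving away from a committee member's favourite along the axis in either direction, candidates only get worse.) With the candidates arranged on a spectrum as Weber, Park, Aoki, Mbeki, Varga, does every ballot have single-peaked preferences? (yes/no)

no

Axis positions: Weber=1, Park=2, Aoki=3, Mbeki=4, Varga=5.
Bloc 1 (peak Aoki at position 3): ranking walks positions 3-2-4-1-5, expanding outward from the peak — single-peaked.
Bloc 2 (peak Aoki at position 3): ranking walks positions 3-2-1-4-5, expanding outward from the peak — single-peaked.
Bloc 3: ranking walks positions 4-3-1-2-5; Weber is ranked above Park even though Park lies between Weber and the peak Mbeki on the axis — preferences dip and rise again. Not single-peaked.
Bloc 4 (peak Park at position 2): ranking walks positions 2-1-3-4-5, expanding outward from the peak — single-peaked.
Bloc 3 violates single-peakedness, so the profile is not single-peaked on this axis.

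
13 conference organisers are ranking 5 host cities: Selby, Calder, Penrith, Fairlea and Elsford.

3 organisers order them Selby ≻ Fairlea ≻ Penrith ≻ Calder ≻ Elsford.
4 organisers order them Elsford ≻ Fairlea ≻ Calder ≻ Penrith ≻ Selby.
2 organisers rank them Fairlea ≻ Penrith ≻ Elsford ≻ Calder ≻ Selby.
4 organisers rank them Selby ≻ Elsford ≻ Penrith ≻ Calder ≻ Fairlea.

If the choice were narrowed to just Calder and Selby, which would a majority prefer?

Ballots ranking Calder above Selby: 4 + 2 = 6.
Ballots ranking Selby above Calder: 13 − 6 = 7.
Selby wins the head-to-head 7–6.

Selby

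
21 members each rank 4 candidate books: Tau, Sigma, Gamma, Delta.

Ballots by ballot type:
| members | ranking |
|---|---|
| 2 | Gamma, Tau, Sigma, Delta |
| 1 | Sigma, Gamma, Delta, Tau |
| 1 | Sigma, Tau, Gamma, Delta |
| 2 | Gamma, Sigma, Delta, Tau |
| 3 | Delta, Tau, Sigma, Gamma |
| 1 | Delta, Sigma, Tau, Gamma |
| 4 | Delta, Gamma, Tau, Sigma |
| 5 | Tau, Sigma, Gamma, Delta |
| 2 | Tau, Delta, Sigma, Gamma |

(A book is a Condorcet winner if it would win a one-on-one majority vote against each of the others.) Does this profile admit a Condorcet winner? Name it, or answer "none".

Pairwise majorities:
Tau vs Sigma: Tau wins 16–5.
Tau vs Gamma: Tau, 12–9.
Tau vs Delta: Delta wins 11–10.
Sigma vs Gamma: Sigma, 13–8.
Sigma–Delta: Sigma 11–10.
Gamma–Delta: Gamma 11–10.
Every book loses at least once (Tau loses to Delta; Sigma loses to Tau; Gamma loses to Tau; Delta loses to Sigma). The majority relation contains the cycle Tau > Sigma > Delta > Tau, so there is no Condorcet winner.

none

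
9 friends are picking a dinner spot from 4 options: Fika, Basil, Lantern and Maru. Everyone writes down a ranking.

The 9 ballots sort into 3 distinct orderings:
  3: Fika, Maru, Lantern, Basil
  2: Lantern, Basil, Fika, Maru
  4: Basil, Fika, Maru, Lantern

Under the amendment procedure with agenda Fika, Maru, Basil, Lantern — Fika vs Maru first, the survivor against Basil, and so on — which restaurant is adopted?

Lantern

Round 1: Fika vs Maru — 9–0, Fika advances.
Round 2: Fika vs Basil — 3–6, Basil advances.
Round 3: Basil vs Lantern — 4–5, Lantern advances.
The agenda winner is Lantern.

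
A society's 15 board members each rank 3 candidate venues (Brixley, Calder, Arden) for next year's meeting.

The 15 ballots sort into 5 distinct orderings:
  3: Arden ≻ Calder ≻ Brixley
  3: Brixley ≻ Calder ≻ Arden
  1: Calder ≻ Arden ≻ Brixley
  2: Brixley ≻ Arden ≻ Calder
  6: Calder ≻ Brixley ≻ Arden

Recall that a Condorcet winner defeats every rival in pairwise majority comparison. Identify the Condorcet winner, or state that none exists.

Calder

Check each pair by majority over 15 ballots:
Brixley vs Calder: 3+2 = 5 for Brixley, 10 for Calder — Calder by 10–5.
Brixley vs Arden: 11 to 4, Brixley.
Calder vs Arden: 10 to 5, Calder.
Calder wins every pairwise contest, so Calder is the Condorcet winner.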